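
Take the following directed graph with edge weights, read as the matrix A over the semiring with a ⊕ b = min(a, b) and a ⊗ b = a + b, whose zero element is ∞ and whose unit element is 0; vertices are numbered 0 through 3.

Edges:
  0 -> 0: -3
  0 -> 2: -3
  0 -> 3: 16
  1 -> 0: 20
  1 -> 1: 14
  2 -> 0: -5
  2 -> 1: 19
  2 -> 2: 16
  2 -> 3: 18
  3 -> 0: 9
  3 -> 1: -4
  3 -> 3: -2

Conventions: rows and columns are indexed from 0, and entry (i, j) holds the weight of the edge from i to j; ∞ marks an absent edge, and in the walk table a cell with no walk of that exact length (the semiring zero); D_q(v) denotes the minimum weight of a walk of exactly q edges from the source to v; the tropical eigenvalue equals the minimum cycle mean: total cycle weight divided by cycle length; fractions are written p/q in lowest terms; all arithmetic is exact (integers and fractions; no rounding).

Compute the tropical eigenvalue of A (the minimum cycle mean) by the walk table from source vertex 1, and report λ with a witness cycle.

q=0: [∞, 0, ∞, ∞]
q=1: [20, 14, ∞, ∞]
q=2: [17, 28, 17, 36]
q=3: [12, 32, 14, 33]
q=4: [9, 29, 9, 28]
Optimal cycle mean attained by: cycle 0->2->0, total (-3) + (-5), length 2.
Answer: λ = -4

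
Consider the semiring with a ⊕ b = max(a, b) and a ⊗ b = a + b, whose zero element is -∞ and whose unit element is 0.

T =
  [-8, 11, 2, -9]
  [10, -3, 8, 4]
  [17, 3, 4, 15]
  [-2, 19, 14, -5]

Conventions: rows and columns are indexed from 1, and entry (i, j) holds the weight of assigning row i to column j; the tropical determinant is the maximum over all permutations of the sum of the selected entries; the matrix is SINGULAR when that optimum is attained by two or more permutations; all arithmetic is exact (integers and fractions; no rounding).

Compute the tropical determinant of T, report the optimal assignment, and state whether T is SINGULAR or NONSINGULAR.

σ = (1, 2, 3, 4): (-8) + (-3) + 4 + (-5) = -12
σ = (1, 2, 4, 3): (-8) + (-3) + 15 + 14 = 18
σ = (1, 3, 2, 4): (-8) + 8 + 3 + (-5) = -2
σ = (1, 3, 4, 2): (-8) + 8 + 15 + 19 = 34
σ = (1, 4, 2, 3): (-8) + 4 + 3 + 14 = 13
σ = (1, 4, 3, 2): (-8) + 4 + 4 + 19 = 19
σ = (2, 1, 3, 4): 11 + 10 + 4 + (-5) = 20
σ = (2, 1, 4, 3): 11 + 10 + 15 + 14 = 50
σ = (2, 3, 1, 4): 11 + 8 + 17 + (-5) = 31
σ = (2, 3, 4, 1): 11 + 8 + 15 + (-2) = 32
σ = (2, 4, 1, 3): 11 + 4 + 17 + 14 = 46
σ = (2, 4, 3, 1): 11 + 4 + 4 + (-2) = 17
σ = (3, 1, 2, 4): 2 + 10 + 3 + (-5) = 10
σ = (3, 1, 4, 2): 2 + 10 + 15 + 19 = 46
σ = (3, 2, 1, 4): 2 + (-3) + 17 + (-5) = 11
σ = (3, 2, 4, 1): 2 + (-3) + 15 + (-2) = 12
σ = (3, 4, 1, 2): 2 + 4 + 17 + 19 = 42
σ = (3, 4, 2, 1): 2 + 4 + 3 + (-2) = 7
σ = (4, 1, 2, 3): (-9) + 10 + 3 + 14 = 18
σ = (4, 1, 3, 2): (-9) + 10 + 4 + 19 = 24
σ = (4, 2, 1, 3): (-9) + (-3) + 17 + 14 = 19
σ = (4, 2, 3, 1): (-9) + (-3) + 4 + (-2) = -10
σ = (4, 3, 1, 2): (-9) + 8 + 17 + 19 = 35
σ = (4, 3, 2, 1): (-9) + 8 + 3 + (-2) = 0
Optimal value attained by: σ = (2, 1, 4, 3).
Answer: det⊕(T) = 50; verdict: NONSINGULAR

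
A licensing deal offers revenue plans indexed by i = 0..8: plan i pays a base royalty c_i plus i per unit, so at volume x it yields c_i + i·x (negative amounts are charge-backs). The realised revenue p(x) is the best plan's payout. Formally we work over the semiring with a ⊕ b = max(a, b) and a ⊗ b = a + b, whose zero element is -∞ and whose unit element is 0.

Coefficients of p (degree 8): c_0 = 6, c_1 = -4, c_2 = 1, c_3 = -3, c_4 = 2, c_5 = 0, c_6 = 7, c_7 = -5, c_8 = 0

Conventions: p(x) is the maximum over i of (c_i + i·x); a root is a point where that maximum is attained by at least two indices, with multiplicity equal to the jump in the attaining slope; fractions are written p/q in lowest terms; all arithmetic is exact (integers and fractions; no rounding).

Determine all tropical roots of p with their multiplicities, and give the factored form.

hull edge (i=0, c=6) to (i=6, c=7): slope 1/6, span 6
hull edge (i=6, c=7) to (i=8, c=0): slope -7/2, span 2
Factored form: p(x) = 0 ⊗ (x ⊕ (-1/6)) ⊗ (x ⊕ (-1/6)) ⊗ (x ⊕ (-1/6)) ⊗ (x ⊕ (-1/6)) ⊗ (x ⊕ (-1/6)) ⊗ (x ⊕ (-1/6)) ⊗ (x ⊕ 7/2) ⊗ (x ⊕ 7/2)
Answer: roots = -1/6 (mult 6), 7/2 (mult 2)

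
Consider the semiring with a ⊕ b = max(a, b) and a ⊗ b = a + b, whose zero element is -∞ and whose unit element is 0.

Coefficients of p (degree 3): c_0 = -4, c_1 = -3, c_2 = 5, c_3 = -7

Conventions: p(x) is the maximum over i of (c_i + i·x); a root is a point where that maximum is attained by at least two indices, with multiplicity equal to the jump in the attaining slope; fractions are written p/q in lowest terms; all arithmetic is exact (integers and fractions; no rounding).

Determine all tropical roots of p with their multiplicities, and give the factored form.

hull edge (i=0, c=-4) to (i=2, c=5): slope 9/2, span 2
hull edge (i=2, c=5) to (i=3, c=-7): slope -12, span 1
Factored form: p(x) = -7 ⊗ (x ⊕ (-9/2)) ⊗ (x ⊕ (-9/2)) ⊗ (x ⊕ 12)
Answer: roots = -9/2 (mult 2), 12 (mult 1)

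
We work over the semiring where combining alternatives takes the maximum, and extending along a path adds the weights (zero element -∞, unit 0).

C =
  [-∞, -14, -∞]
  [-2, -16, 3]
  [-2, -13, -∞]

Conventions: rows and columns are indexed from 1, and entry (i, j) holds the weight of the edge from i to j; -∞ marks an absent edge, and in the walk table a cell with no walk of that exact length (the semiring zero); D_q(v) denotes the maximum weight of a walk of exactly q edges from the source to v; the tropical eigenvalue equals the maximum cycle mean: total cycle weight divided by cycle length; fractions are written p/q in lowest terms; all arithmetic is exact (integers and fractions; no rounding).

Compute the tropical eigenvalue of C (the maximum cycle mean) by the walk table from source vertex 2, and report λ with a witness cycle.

q=0: [-∞, 0, -∞]
q=1: [-2, -16, 3]
q=2: [1, -10, -13]
q=3: [-12, -13, -7]
Optimal cycle mean attained by: cycle 1->2->3->1, total (-14) + 3 + (-2), length 3.
Answer: λ = -13/3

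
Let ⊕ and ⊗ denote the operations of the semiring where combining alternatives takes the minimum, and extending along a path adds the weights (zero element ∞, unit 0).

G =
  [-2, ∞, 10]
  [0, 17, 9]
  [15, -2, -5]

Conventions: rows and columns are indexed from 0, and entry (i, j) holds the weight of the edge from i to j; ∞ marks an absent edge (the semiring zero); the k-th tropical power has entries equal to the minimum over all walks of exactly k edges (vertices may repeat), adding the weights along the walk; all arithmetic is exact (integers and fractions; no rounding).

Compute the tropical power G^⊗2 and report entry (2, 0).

G^⊗2:
  [-4, 8, 5]
  [-2, 7, 4]
  [-2, -7, -10]
Key observation: the optimum is the walk 2->1->0, with weight (-2) + 0 = -2.
Optimal value attained by: walk 2->1->0.
Answer: (G^⊗2)[2][0] = -2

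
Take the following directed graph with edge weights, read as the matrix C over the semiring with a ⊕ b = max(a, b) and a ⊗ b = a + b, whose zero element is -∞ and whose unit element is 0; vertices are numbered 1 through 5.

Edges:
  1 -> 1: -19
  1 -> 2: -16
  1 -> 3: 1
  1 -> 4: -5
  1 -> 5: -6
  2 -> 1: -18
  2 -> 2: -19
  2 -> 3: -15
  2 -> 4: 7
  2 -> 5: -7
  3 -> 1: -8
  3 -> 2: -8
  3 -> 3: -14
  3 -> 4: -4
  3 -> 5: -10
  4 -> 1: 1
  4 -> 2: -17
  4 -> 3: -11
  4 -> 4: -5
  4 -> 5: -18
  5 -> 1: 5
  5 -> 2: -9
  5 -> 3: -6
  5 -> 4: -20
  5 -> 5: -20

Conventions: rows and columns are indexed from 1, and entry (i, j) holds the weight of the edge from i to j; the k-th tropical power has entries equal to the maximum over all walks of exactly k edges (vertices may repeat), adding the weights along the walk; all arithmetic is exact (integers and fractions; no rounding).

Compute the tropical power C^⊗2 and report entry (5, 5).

C^⊗2:
  [-1, -7, -12, -3, -9]
  [8, -10, -4, 2, -11]
  [-3, -19, -7, -1, -14]
  [-4, -15, 2, -4, -5]
  [-14, -11, 6, 0, -1]
Key observation: the optimum is the walk 5->1->5, with weight 5 + (-6) = -1.
Optimal value attained by: walk 5->1->5.
Answer: (C^⊗2)[5][5] = -1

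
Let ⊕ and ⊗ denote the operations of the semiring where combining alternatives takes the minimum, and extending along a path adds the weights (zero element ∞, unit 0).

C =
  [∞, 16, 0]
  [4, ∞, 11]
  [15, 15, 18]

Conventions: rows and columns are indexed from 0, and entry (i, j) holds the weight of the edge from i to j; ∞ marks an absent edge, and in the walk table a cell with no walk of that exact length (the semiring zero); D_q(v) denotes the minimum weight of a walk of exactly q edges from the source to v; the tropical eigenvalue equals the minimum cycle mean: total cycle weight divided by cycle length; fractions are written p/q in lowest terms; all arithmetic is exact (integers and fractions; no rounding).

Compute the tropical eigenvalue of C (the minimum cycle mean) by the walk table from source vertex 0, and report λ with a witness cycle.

q=0: [0, ∞, ∞]
q=1: [∞, 16, 0]
q=2: [15, 15, 18]
q=3: [19, 31, 15]
Optimal cycle mean attained by: cycle 0->2->1->0, total 0 + 15 + 4, length 3.
Answer: λ = 19/3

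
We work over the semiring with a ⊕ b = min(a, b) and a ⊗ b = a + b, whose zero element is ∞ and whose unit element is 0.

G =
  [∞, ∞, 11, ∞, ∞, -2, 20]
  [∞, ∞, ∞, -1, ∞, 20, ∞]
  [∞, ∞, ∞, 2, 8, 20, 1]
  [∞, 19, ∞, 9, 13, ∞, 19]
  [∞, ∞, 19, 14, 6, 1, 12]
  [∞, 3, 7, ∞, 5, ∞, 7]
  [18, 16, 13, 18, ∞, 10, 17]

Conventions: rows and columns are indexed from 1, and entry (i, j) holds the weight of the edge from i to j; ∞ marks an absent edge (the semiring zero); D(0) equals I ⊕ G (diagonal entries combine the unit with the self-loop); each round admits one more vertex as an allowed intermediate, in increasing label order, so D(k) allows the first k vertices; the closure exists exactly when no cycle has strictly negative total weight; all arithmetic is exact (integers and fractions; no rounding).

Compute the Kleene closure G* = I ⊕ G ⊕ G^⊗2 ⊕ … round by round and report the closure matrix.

D(0):
  [0, ∞, 11, ∞, ∞, -2, 20]
  [∞, 0, ∞, -1, ∞, 20, ∞]
  [∞, ∞, 0, 2, 8, 20, 1]
  [∞, 19, ∞, 0, 13, ∞, 19]
  [∞, ∞, 19, 14, 0, 1, 12]
  [∞, 3, 7, ∞, 5, 0, 7]
  [18, 16, 13, 18, ∞, 10, 0]
D(1):
  [0, ∞, 11, ∞, ∞, -2, 20]
  [∞, 0, ∞, -1, ∞, 20, ∞]
  [∞, ∞, 0, 2, 8, 20, 1]
  [∞, 19, ∞, 0, 13, ∞, 19]
  [∞, ∞, 19, 14, 0, 1, 12]
  [∞, 3, 7, ∞, 5, 0, 7]
  [18, 16, 13, 18, ∞, 10, 0]
D(2):
  [0, ∞, 11, ∞, ∞, -2, 20]
  [∞, 0, ∞, -1, ∞, 20, ∞]
  [∞, ∞, 0, 2, 8, 20, 1]
  [∞, 19, ∞, 0, 13, 39, 19]
  [∞, ∞, 19, 14, 0, 1, 12]
  [∞, 3, 7, 2, 5, 0, 7]
  [18, 16, 13, 15, ∞, 10, 0]
D(3):
  [0, ∞, 11, 13, 19, -2, 12]
  [∞, 0, ∞, -1, ∞, 20, ∞]
  [∞, ∞, 0, 2, 8, 20, 1]
  [∞, 19, ∞, 0, 13, 39, 19]
  [∞, ∞, 19, 14, 0, 1, 12]
  [∞, 3, 7, 2, 5, 0, 7]
  [18, 16, 13, 15, 21, 10, 0]
D(4):
  [0, 32, 11, 13, 19, -2, 12]
  [∞, 0, ∞, -1, 12, 20, 18]
  [∞, 21, 0, 2, 8, 20, 1]
  [∞, 19, ∞, 0, 13, 39, 19]
  [∞, 33, 19, 14, 0, 1, 12]
  [∞, 3, 7, 2, 5, 0, 7]
  [18, 16, 13, 15, 21, 10, 0]
D(5):
  [0, 32, 11, 13, 19, -2, 12]
  [∞, 0, 31, -1, 12, 13, 18]
  [∞, 21, 0, 2, 8, 9, 1]
  [∞, 19, 32, 0, 13, 14, 19]
  [∞, 33, 19, 14, 0, 1, 12]
  [∞, 3, 7, 2, 5, 0, 7]
  [18, 16, 13, 15, 21, 10, 0]
D(6):
  [0, 1, 5, 0, 3, -2, 5]
  [∞, 0, 20, -1, 12, 13, 18]
  [∞, 12, 0, 2, 8, 9, 1]
  [∞, 17, 21, 0, 13, 14, 19]
  [∞, 4, 8, 3, 0, 1, 8]
  [∞, 3, 7, 2, 5, 0, 7]
  [18, 13, 13, 12, 15, 10, 0]
D(7):
  [0, 1, 5, 0, 3, -2, 5]
  [36, 0, 20, -1, 12, 13, 18]
  [19, 12, 0, 2, 8, 9, 1]
  [37, 17, 21, 0, 13, 14, 19]
  [26, 4, 8, 3, 0, 1, 8]
  [25, 3, 7, 2, 5, 0, 7]
  [18, 13, 13, 12, 15, 10, 0]
Answer: G* = [[0, 1, 5, 0, 3, -2, 5], [36, 0, 20, -1, 12, 13, 18], [19, 12, 0, 2, 8, 9, 1], [37, 17, 21, 0, 13, 14, 19], [26, 4, 8, 3, 0, 1, 8], [25, 3, 7, 2, 5, 0, 7], [18, 13, 13, 12, 15, 10, 0]]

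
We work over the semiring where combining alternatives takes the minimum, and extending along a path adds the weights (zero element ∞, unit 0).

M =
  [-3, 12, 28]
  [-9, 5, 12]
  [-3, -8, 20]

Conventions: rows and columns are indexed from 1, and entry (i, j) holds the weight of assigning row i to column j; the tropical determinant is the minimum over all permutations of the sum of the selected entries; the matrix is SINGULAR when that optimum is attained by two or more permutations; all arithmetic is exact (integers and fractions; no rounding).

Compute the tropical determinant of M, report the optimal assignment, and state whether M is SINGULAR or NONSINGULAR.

σ = (1, 2, 3): (-3) + 5 + 20 = 22
σ = (1, 3, 2): (-3) + 12 + (-8) = 1
σ = (2, 1, 3): 12 + (-9) + 20 = 23
σ = (2, 3, 1): 12 + 12 + (-3) = 21
σ = (3, 1, 2): 28 + (-9) + (-8) = 11
σ = (3, 2, 1): 28 + 5 + (-3) = 30
Optimal value attained by: σ = (1, 3, 2).
Answer: det⊕(M) = 1; verdict: NONSINGULAR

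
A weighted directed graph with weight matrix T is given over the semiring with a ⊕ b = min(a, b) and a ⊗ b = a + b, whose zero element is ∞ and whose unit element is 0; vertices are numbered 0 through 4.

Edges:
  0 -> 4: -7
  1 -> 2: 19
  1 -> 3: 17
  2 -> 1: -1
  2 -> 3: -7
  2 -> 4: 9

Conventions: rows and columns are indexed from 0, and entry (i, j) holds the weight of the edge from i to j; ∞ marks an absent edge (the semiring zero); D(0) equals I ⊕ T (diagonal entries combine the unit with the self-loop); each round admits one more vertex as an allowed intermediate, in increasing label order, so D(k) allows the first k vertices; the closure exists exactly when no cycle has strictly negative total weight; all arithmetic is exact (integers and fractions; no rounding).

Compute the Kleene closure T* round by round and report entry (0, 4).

D(0):
  [0, ∞, ∞, ∞, -7]
  [∞, 0, 19, 17, ∞]
  [∞, -1, 0, -7, 9]
  [∞, ∞, ∞, 0, ∞]
  [∞, ∞, ∞, ∞, 0]
D(1):
  [0, ∞, ∞, ∞, -7]
  [∞, 0, 19, 17, ∞]
  [∞, -1, 0, -7, 9]
  [∞, ∞, ∞, 0, ∞]
  [∞, ∞, ∞, ∞, 0]
D(2):
  [0, ∞, ∞, ∞, -7]
  [∞, 0, 19, 17, ∞]
  [∞, -1, 0, -7, 9]
  [∞, ∞, ∞, 0, ∞]
  [∞, ∞, ∞, ∞, 0]
D(3):
  [0, ∞, ∞, ∞, -7]
  [∞, 0, 19, 12, 28]
  [∞, -1, 0, -7, 9]
  [∞, ∞, ∞, 0, ∞]
  [∞, ∞, ∞, ∞, 0]
D(4):
  [0, ∞, ∞, ∞, -7]
  [∞, 0, 19, 12, 28]
  [∞, -1, 0, -7, 9]
  [∞, ∞, ∞, 0, ∞]
  [∞, ∞, ∞, ∞, 0]
D(5):
  [0, ∞, ∞, ∞, -7]
  [∞, 0, 19, 12, 28]
  [∞, -1, 0, -7, 9]
  [∞, ∞, ∞, 0, ∞]
  [∞, ∞, ∞, ∞, 0]
Answer: T*[0][4] = -7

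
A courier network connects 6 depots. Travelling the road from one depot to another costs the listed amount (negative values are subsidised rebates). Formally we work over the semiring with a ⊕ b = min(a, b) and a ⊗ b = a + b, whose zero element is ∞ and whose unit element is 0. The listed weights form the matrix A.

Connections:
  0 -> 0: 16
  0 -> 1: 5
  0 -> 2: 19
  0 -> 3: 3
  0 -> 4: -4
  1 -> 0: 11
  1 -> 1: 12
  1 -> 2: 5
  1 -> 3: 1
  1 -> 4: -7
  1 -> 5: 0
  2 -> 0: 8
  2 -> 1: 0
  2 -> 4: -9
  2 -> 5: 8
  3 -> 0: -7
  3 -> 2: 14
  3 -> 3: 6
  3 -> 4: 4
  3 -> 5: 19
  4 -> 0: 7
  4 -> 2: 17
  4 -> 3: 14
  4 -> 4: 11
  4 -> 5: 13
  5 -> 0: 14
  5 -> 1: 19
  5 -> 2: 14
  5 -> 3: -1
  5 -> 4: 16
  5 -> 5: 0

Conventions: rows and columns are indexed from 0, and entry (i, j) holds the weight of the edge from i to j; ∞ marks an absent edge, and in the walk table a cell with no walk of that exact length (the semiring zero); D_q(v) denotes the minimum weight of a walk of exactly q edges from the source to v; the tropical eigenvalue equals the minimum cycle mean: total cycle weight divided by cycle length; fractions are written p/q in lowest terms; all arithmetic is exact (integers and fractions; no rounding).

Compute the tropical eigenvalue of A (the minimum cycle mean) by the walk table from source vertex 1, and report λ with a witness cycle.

q=0: [∞, 0, ∞, ∞, ∞, ∞]
q=1: [11, 12, 5, 1, -7, 0]
q=2: [-6, 5, 10, -1, -4, 0]
q=3: [-8, -1, 10, -3, -10, 0]
q=4: [-10, -3, 4, -5, -12, -1]
q=5: [-12, -5, 2, -7, -14, -3]
q=6: [-14, -7, 0, -9, -16, -5]
Optimal cycle mean attained by: cycle 0->3->0, total 3 + (-7), length 2.
Answer: λ = -2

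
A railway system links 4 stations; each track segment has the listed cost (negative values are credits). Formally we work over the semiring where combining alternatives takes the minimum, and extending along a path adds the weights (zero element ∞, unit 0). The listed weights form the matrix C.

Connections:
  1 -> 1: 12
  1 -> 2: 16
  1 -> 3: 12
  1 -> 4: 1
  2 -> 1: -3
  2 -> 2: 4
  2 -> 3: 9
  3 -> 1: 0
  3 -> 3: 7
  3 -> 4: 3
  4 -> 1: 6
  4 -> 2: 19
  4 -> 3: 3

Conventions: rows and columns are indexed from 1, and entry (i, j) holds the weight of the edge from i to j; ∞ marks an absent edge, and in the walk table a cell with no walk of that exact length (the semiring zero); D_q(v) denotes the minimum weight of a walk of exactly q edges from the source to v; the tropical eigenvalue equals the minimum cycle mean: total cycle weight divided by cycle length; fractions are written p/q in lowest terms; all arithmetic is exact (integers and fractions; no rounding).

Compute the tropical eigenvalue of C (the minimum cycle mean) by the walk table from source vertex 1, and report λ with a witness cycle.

q=0: [0, ∞, ∞, ∞]
q=1: [12, 16, 12, 1]
q=2: [7, 20, 4, 13]
q=3: [4, 23, 11, 7]
q=4: [11, 20, 10, 5]
Optimal cycle mean attained by: cycle 1->4->3->1, total 1 + 3 + 0, length 3.
Answer: λ = 4/3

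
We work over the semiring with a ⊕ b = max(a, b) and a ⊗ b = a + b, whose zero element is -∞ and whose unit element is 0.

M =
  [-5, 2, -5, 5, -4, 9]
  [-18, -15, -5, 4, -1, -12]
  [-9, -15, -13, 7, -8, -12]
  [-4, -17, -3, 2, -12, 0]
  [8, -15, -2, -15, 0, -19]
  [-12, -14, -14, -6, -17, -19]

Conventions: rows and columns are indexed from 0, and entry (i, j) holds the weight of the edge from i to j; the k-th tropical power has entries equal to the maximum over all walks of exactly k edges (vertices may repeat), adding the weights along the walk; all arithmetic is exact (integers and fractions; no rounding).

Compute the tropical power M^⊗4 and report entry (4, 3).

M^⊗2:
  [4, -3, 2, 7, 1, 5]
  [7, -13, 1, 6, -1, 4]
  [3, -7, 4, 9, -5, 7]
  [-2, -2, -1, 4, -8, 5]
  [8, 10, 3, 13, 4, 17]
  [-9, -10, -9, -4, -15, -3]
M^⊗3:
  [9, 6, 4, 9, 1, 13]
  [7, 9, 3, 12, 3, 16]
  [5, 5, 6, 11, -1, 12]
  [0, 0, 1, 6, -3, 7]
  [12, 10, 10, 15, 9, 17]
  [-7, -7, -7, -2, -11, 0]
M^⊗4:
  [9, 11, 6, 14, 5, 18]
  [11, 9, 9, 14, 8, 16]
  [7, 7, 8, 13, 4, 14]
  [5, 2, 3, 8, -1, 9]
  [17, 14, 12, 17, 9, 21]
  [-3, -5, -5, 0, -8, 2]
Key observation: the optimum is the walk 4->0->3->2->3, with weight 8 + 5 + (-3) + 7 = 17.
Optimal value attained by: walk 4->0->3->2->3.
Answer: (M^⊗4)[4][3] = 17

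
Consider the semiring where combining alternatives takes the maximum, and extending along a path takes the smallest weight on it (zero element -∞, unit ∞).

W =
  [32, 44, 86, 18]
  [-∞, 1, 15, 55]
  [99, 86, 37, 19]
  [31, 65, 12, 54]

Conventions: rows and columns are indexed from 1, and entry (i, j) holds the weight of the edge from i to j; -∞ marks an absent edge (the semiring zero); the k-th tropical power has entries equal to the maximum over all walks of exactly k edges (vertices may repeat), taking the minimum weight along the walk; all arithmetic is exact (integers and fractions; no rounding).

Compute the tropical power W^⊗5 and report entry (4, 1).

W^⊗2:
  [86, 86, 37, 44]
  [31, 55, 15, 54]
  [37, 44, 86, 55]
  [31, 54, 31, 55]
W^⊗3:
  [37, 44, 86, 55]
  [31, 54, 31, 55]
  [86, 86, 37, 54]
  [31, 55, 31, 54]
W^⊗4:
  [86, 86, 37, 54]
  [31, 55, 31, 54]
  [37, 54, 86, 55]
  [31, 54, 31, 55]
W^⊗5:
  [37, 54, 86, 55]
  [31, 54, 31, 55]
  [86, 86, 37, 54]
  [31, 55, 31, 54]
Key observation: the optimum is the walk 4->1->3->1->3->1, with weight 31 min 86 min 99 min 86 min 99 = 31.
Optimal value attained by: walk 4->1->3->1->3->1.
Answer: (W^⊗5)[4][1] = 31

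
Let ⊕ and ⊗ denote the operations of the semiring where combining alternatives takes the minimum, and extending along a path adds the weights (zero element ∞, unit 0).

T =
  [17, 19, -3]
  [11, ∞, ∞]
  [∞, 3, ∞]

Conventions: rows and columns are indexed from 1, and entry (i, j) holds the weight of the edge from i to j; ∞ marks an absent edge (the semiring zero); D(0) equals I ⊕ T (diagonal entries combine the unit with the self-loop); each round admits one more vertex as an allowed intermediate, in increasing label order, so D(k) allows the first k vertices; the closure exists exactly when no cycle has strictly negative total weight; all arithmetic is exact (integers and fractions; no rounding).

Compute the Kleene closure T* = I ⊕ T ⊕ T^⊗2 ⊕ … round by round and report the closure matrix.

D(0):
  [0, 19, -3]
  [11, 0, ∞]
  [∞, 3, 0]
D(1):
  [0, 19, -3]
  [11, 0, 8]
  [∞, 3, 0]
D(2):
  [0, 19, -3]
  [11, 0, 8]
  [14, 3, 0]
D(3):
  [0, 0, -3]
  [11, 0, 8]
  [14, 3, 0]
Answer: T* = [[0, 0, -3], [11, 0, 8], [14, 3, 0]]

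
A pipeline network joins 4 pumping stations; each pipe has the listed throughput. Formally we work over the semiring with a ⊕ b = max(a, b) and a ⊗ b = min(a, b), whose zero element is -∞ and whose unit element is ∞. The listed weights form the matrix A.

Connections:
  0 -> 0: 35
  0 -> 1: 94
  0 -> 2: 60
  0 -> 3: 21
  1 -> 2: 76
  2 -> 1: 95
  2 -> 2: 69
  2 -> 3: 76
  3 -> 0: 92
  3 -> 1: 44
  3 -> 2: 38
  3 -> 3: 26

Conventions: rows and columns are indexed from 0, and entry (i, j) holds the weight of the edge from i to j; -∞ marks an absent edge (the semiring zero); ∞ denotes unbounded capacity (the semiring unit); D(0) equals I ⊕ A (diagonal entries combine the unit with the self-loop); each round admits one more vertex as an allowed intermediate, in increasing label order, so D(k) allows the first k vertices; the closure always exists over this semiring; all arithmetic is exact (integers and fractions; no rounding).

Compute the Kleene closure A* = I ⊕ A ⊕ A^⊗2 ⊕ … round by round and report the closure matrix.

D(0):
  [∞, 94, 60, 21]
  [-∞, ∞, 76, -∞]
  [-∞, 95, ∞, 76]
  [92, 44, 38, ∞]
D(1):
  [∞, 94, 60, 21]
  [-∞, ∞, 76, -∞]
  [-∞, 95, ∞, 76]
  [92, 92, 60, ∞]
D(2):
  [∞, 94, 76, 21]
  [-∞, ∞, 76, -∞]
  [-∞, 95, ∞, 76]
  [92, 92, 76, ∞]
D(3):
  [∞, 94, 76, 76]
  [-∞, ∞, 76, 76]
  [-∞, 95, ∞, 76]
  [92, 92, 76, ∞]
D(4):
  [∞, 94, 76, 76]
  [76, ∞, 76, 76]
  [76, 95, ∞, 76]
  [92, 92, 76, ∞]
Answer: A* = [[∞, 94, 76, 76], [76, ∞, 76, 76], [76, 95, ∞, 76], [92, 92, 76, ∞]]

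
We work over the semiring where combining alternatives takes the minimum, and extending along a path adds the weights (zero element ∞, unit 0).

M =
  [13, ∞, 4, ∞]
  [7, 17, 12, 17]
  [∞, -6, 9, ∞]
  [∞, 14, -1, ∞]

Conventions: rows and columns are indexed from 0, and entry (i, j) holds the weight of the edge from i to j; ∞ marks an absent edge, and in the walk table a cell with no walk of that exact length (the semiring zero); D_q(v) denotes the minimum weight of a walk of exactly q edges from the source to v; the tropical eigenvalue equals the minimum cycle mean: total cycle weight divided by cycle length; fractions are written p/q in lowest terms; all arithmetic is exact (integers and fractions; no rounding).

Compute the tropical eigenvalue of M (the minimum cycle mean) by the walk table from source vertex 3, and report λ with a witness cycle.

q=0: [∞, ∞, ∞, 0]
q=1: [∞, 14, -1, ∞]
q=2: [21, -7, 8, 31]
q=3: [0, 2, 5, 10]
q=4: [9, -1, 4, 19]
Optimal cycle mean attained by: cycle 0->2->1->0, total 4 + (-6) + 7, length 3.
Answer: λ = 5/3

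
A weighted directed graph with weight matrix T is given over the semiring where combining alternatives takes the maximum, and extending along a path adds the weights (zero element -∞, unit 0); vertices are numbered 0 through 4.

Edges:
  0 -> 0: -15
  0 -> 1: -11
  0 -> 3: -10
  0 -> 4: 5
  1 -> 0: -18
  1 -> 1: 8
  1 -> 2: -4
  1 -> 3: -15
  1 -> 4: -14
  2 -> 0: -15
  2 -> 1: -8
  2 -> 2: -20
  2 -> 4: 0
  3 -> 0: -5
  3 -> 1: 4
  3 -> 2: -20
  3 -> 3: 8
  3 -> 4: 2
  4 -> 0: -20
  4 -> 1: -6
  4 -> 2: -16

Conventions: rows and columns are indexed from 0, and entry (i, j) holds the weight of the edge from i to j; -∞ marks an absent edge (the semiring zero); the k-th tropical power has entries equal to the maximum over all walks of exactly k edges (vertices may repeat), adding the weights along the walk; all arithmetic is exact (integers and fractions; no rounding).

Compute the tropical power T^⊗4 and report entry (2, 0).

T^⊗2:
  [-15, -1, -11, -2, -8]
  [-10, 16, 4, -7, -4]
  [-20, 0, -12, -23, -10]
  [3, 12, 0, 16, 10]
  [-24, 2, -10, -21, -15]
T^⊗3:
  [-7, 7, -5, 6, 0]
  [-2, 24, 12, 1, 4]
  [-18, 8, -4, -15, -12]
  [11, 20, 8, 24, 18]
  [-16, 10, -2, -13, -10]
T^⊗4:
  [1, 15, 3, 14, 8]
  [6, 32, 20, 9, 12]
  [-10, 16, 4, -7, -4]
  [19, 28, 16, 32, 26]
  [-8, 18, 6, -5, -2]
Key observation: the optimum is the walk 2->1->1->1->0, with weight (-8) + 8 + 8 + (-18) = -10.
Optimal value attained by: walk 2->1->1->1->0.
Answer: (T^⊗4)[2][0] = -10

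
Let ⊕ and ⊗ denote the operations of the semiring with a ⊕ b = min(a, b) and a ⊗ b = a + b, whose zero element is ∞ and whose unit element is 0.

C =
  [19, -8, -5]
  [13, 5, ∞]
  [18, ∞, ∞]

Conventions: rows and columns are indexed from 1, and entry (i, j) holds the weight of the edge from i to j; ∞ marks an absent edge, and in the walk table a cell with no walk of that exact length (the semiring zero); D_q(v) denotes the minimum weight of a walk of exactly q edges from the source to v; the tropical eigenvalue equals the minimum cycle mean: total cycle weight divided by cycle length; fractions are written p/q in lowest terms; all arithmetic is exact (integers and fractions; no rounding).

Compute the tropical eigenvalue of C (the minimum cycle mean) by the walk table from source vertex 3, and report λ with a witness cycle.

q=0: [∞, ∞, 0]
q=1: [18, ∞, ∞]
q=2: [37, 10, 13]
q=3: [23, 15, 32]
Optimal cycle mean attained by: cycle 1->2->1, total (-8) + 13, length 2.
Answer: λ = 5/2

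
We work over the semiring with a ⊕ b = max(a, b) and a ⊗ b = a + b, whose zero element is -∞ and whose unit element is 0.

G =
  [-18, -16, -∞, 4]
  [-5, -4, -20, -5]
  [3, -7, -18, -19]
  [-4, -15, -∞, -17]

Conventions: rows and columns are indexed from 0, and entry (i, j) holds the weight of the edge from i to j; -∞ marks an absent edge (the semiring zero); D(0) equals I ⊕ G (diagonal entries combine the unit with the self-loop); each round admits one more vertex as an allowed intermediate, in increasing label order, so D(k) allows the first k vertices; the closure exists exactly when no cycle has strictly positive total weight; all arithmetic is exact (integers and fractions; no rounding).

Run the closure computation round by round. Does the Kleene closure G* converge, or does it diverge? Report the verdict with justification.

D(0):
  [0, -16, -∞, 4]
  [-5, 0, -20, -5]
  [3, -7, 0, -19]
  [-4, -15, -∞, 0]
D(1):
  [0, -16, -∞, 4]
  [-5, 0, -20, -1]
  [3, -7, 0, 7]
  [-4, -15, -∞, 0]
D(2):
  [0, -16, -36, 4]
  [-5, 0, -20, -1]
  [3, -7, 0, 7]
  [-4, -15, -35, 0]
D(3):
  [0, -16, -36, 4]
  [-5, 0, -20, -1]
  [3, -7, 0, 7]
  [-4, -15, -35, 0]
D(4):
  [0, -11, -31, 4]
  [-5, 0, -20, -1]
  [3, -7, 0, 7]
  [-4, -15, -35, 0]
Key observation: every diagonal entry stays at the unit through all rounds, so no improving cycle exists.
Answer: CONVERGES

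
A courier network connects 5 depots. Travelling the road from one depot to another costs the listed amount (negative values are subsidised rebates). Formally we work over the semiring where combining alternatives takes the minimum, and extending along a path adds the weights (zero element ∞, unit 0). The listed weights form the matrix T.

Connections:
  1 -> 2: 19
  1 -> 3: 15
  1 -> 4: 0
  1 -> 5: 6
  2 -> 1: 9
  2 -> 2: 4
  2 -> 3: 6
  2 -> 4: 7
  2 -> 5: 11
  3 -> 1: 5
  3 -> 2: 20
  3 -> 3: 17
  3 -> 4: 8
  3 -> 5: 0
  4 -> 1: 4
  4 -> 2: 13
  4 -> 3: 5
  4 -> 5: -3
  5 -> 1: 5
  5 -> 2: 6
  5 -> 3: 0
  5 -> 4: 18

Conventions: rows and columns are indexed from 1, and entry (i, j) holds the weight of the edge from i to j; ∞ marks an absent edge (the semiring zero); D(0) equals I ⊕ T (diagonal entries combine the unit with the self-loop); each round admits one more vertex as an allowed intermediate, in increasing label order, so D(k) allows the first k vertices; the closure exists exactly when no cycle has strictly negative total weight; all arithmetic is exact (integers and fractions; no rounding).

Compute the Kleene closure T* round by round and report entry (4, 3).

D(0):
  [0, 19, 15, 0, 6]
  [9, 0, 6, 7, 11]
  [5, 20, 0, 8, 0]
  [4, 13, 5, 0, -3]
  [5, 6, 0, 18, 0]
D(1):
  [0, 19, 15, 0, 6]
  [9, 0, 6, 7, 11]
  [5, 20, 0, 5, 0]
  [4, 13, 5, 0, -3]
  [5, 6, 0, 5, 0]
D(2):
  [0, 19, 15, 0, 6]
  [9, 0, 6, 7, 11]
  [5, 20, 0, 5, 0]
  [4, 13, 5, 0, -3]
  [5, 6, 0, 5, 0]
D(3):
  [0, 19, 15, 0, 6]
  [9, 0, 6, 7, 6]
  [5, 20, 0, 5, 0]
  [4, 13, 5, 0, -3]
  [5, 6, 0, 5, 0]
D(4):
  [0, 13, 5, 0, -3]
  [9, 0, 6, 7, 4]
  [5, 18, 0, 5, 0]
  [4, 13, 5, 0, -3]
  [5, 6, 0, 5, 0]
D(5):
  [0, 3, -3, 0, -3]
  [9, 0, 4, 7, 4]
  [5, 6, 0, 5, 0]
  [2, 3, -3, 0, -3]
  [5, 6, 0, 5, 0]
Answer: T*[4][3] = -3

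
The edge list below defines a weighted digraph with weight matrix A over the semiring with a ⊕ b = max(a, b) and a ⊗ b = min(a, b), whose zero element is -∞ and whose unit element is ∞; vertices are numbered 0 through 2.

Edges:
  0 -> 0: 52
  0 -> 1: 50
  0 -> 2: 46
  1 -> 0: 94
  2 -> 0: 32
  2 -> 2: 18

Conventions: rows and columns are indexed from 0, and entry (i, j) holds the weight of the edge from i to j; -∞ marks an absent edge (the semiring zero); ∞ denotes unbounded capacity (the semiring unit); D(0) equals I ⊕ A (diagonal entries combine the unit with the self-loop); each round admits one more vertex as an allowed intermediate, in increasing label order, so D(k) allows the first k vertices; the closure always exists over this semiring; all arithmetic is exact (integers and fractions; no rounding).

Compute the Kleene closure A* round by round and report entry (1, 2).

D(0):
  [∞, 50, 46]
  [94, ∞, -∞]
  [32, -∞, ∞]
D(1):
  [∞, 50, 46]
  [94, ∞, 46]
  [32, 32, ∞]
D(2):
  [∞, 50, 46]
  [94, ∞, 46]
  [32, 32, ∞]
D(3):
  [∞, 50, 46]
  [94, ∞, 46]
  [32, 32, ∞]
Answer: A*[1][2] = 46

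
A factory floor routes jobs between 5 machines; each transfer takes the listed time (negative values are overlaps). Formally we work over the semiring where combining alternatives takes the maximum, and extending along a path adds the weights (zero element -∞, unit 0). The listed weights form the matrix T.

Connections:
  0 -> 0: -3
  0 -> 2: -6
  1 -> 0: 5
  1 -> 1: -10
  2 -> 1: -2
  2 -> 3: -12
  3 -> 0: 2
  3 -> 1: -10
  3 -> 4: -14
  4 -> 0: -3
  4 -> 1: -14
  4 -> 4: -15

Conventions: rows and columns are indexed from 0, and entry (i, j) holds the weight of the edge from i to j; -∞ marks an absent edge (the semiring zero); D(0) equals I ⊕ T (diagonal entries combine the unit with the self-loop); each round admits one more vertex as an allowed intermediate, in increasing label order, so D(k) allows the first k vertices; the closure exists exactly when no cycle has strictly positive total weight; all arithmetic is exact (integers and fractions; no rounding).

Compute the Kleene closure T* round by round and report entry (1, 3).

D(0):
  [0, -∞, -6, -∞, -∞]
  [5, 0, -∞, -∞, -∞]
  [-∞, -2, 0, -12, -∞]
  [2, -10, -∞, 0, -14]
  [-3, -14, -∞, -∞, 0]
D(1):
  [0, -∞, -6, -∞, -∞]
  [5, 0, -1, -∞, -∞]
  [-∞, -2, 0, -12, -∞]
  [2, -10, -4, 0, -14]
  [-3, -14, -9, -∞, 0]
D(2):
  [0, -∞, -6, -∞, -∞]
  [5, 0, -1, -∞, -∞]
  [3, -2, 0, -12, -∞]
  [2, -10, -4, 0, -14]
  [-3, -14, -9, -∞, 0]
D(3):
  [0, -8, -6, -18, -∞]
  [5, 0, -1, -13, -∞]
  [3, -2, 0, -12, -∞]
  [2, -6, -4, 0, -14]
  [-3, -11, -9, -21, 0]
D(4):
  [0, -8, -6, -18, -32]
  [5, 0, -1, -13, -27]
  [3, -2, 0, -12, -26]
  [2, -6, -4, 0, -14]
  [-3, -11, -9, -21, 0]
D(5):
  [0, -8, -6, -18, -32]
  [5, 0, -1, -13, -27]
  [3, -2, 0, -12, -26]
  [2, -6, -4, 0, -14]
  [-3, -11, -9, -21, 0]
Answer: T*[1][3] = -13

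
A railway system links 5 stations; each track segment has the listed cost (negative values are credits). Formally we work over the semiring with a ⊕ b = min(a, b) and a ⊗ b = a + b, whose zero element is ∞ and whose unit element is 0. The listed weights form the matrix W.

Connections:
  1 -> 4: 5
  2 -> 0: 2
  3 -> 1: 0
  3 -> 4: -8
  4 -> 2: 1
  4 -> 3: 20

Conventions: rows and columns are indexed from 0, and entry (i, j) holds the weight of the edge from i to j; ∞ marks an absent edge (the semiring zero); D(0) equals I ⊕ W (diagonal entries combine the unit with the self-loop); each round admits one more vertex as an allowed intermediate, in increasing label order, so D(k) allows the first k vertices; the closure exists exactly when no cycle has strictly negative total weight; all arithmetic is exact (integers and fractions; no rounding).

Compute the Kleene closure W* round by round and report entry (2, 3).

D(0):
  [0, ∞, ∞, ∞, ∞]
  [∞, 0, ∞, ∞, 5]
  [2, ∞, 0, ∞, ∞]
  [∞, 0, ∞, 0, -8]
  [∞, ∞, 1, 20, 0]
D(1):
  [0, ∞, ∞, ∞, ∞]
  [∞, 0, ∞, ∞, 5]
  [2, ∞, 0, ∞, ∞]
  [∞, 0, ∞, 0, -8]
  [∞, ∞, 1, 20, 0]
D(2):
  [0, ∞, ∞, ∞, ∞]
  [∞, 0, ∞, ∞, 5]
  [2, ∞, 0, ∞, ∞]
  [∞, 0, ∞, 0, -8]
  [∞, ∞, 1, 20, 0]
D(3):
  [0, ∞, ∞, ∞, ∞]
  [∞, 0, ∞, ∞, 5]
  [2, ∞, 0, ∞, ∞]
  [∞, 0, ∞, 0, -8]
  [3, ∞, 1, 20, 0]
D(4):
  [0, ∞, ∞, ∞, ∞]
  [∞, 0, ∞, ∞, 5]
  [2, ∞, 0, ∞, ∞]
  [∞, 0, ∞, 0, -8]
  [3, 20, 1, 20, 0]
D(5):
  [0, ∞, ∞, ∞, ∞]
  [8, 0, 6, 25, 5]
  [2, ∞, 0, ∞, ∞]
  [-5, 0, -7, 0, -8]
  [3, 20, 1, 20, 0]
Answer: W*[2][3] = ∞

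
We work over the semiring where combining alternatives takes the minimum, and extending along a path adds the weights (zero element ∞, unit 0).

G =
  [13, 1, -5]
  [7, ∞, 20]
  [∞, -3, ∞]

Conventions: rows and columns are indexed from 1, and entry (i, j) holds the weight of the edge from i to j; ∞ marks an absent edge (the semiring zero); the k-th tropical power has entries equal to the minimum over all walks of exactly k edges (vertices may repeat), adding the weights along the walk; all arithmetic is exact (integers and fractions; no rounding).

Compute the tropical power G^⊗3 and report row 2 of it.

G^⊗2:
  [8, -8, 8]
  [20, 8, 2]
  [4, ∞, 17]
G^⊗3:
  [-1, 5, 3]
  [15, -1, 15]
  [17, 5, -1]
Answer: row 2 of G^⊗3 = [15, -1, 15]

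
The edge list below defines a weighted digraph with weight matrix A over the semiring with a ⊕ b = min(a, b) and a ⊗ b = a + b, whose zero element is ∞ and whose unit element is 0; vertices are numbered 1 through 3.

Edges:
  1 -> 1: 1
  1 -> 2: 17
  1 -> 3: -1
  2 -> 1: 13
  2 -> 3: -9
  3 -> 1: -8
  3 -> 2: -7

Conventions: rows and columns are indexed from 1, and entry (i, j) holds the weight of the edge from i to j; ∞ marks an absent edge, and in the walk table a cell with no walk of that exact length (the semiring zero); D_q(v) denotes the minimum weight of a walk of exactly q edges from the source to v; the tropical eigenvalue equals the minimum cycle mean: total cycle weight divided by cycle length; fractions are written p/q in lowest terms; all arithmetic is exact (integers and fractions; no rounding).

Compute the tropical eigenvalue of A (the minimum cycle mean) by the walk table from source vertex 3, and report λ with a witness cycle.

q=0: [∞, ∞, 0]
q=1: [-8, -7, ∞]
q=2: [-7, 9, -16]
q=3: [-24, -23, -8]
Optimal cycle mean attained by: cycle 2->3->2, total (-9) + (-7), length 2.
Answer: λ = -8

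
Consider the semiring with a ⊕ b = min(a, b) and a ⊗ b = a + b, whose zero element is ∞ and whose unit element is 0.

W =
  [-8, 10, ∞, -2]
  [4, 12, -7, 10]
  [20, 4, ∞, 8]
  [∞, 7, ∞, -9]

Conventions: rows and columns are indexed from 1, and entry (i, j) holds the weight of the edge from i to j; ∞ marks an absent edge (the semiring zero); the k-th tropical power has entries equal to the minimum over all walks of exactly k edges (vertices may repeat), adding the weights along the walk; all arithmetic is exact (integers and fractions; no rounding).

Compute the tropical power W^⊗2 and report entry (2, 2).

W^⊗2:
  [-16, 2, 3, -11]
  [-4, -3, 5, 1]
  [8, 15, -3, -1]
  [11, -2, 0, -18]
Key observation: the optimum is the walk 2->3->2, with weight (-7) + 4 = -3.
Optimal value attained by: walk 2->3->2.
Answer: (W^⊗2)[2][2] = -3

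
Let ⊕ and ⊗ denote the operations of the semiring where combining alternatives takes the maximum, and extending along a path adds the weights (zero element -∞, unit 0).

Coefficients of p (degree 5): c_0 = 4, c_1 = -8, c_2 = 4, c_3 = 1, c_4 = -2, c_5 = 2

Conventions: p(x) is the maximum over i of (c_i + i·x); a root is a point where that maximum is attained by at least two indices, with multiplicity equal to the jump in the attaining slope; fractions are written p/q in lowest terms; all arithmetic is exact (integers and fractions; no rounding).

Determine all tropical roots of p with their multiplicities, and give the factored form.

hull edge (i=0, c=4) to (i=2, c=4): slope 0, span 2
hull edge (i=2, c=4) to (i=5, c=2): slope -2/3, span 3
Factored form: p(x) = 2 ⊗ (x ⊕ 0) ⊗ (x ⊕ 0) ⊗ (x ⊕ 2/3) ⊗ (x ⊕ 2/3) ⊗ (x ⊕ 2/3)
Answer: roots = 0 (mult 2), 2/3 (mult 3)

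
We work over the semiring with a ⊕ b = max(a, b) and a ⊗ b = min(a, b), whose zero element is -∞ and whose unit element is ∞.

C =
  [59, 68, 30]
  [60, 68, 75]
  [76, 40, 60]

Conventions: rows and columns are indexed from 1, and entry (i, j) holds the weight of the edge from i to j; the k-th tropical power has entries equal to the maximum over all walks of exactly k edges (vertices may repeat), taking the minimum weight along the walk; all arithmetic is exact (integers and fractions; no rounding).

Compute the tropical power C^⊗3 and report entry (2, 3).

C^⊗2:
  [60, 68, 68]
  [75, 68, 68]
  [60, 68, 60]
C^⊗3:
  [68, 68, 68]
  [68, 68, 68]
  [60, 68, 68]
Key observation: the optimum is the walk 2->2->2->3, with weight 68 min 68 min 75 = 68.
Optimal value attained by: walk 2->2->2->3.
Answer: (C^⊗3)[2][3] = 68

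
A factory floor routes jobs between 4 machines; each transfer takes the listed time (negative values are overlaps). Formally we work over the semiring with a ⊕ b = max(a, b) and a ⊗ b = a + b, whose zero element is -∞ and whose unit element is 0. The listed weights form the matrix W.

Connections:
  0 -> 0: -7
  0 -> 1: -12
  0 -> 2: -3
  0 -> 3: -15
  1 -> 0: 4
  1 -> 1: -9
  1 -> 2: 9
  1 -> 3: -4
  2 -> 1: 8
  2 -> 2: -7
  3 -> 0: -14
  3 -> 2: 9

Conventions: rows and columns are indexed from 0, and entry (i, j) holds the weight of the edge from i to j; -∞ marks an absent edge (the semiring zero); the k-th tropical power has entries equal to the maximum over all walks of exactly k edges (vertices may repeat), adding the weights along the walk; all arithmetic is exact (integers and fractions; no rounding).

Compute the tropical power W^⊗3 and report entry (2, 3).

W^⊗2:
  [-8, 5, -3, -16]
  [-3, 17, 5, -11]
  [12, 1, 17, 4]
  [-21, 17, 2, -29]
W^⊗3:
  [9, 5, 14, 1]
  [21, 13, 26, 13]
  [5, 25, 13, -3]
  [21, 10, 26, 13]
Key observation: the optimum is the walk 2->1->0->3, with weight 8 + 4 + (-15) = -3.
Optimal value attained by: walk 2->1->0->3.
Answer: (W^⊗3)[2][3] = -3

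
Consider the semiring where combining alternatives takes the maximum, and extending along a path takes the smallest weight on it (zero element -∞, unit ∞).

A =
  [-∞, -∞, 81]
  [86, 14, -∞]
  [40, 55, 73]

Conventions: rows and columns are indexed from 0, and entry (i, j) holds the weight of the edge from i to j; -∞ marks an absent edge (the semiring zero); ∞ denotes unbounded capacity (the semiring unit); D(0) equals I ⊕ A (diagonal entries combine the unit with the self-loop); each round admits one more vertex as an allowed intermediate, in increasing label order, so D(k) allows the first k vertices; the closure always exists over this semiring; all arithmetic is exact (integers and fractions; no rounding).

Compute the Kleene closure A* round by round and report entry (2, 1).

D(0):
  [∞, -∞, 81]
  [86, ∞, -∞]
  [40, 55, ∞]
D(1):
  [∞, -∞, 81]
  [86, ∞, 81]
  [40, 55, ∞]
D(2):
  [∞, -∞, 81]
  [86, ∞, 81]
  [55, 55, ∞]
D(3):
  [∞, 55, 81]
  [86, ∞, 81]
  [55, 55, ∞]
Answer: A*[2][1] = 55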